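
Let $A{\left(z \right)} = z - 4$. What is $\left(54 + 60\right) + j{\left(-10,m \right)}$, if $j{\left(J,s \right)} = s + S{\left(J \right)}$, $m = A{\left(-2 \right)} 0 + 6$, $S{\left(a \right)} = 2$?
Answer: $122$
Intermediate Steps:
$A{\left(z \right)} = -4 + z$
$m = 6$ ($m = \left(-4 - 2\right) 0 + 6 = \left(-6\right) 0 + 6 = 0 + 6 = 6$)
$j{\left(J,s \right)} = 2 + s$ ($j{\left(J,s \right)} = s + 2 = 2 + s$)
$\left(54 + 60\right) + j{\left(-10,m \right)} = \left(54 + 60\right) + \left(2 + 6\right) = 114 + 8 = 122$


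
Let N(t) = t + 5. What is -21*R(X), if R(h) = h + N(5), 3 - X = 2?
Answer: -231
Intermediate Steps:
X = 1 (X = 3 - 1*2 = 3 - 2 = 1)
N(t) = 5 + t
R(h) = 10 + h (R(h) = h + (5 + 5) = h + 10 = 10 + h)
-21*R(X) = -21*(10 + 1) = -21*11 = -231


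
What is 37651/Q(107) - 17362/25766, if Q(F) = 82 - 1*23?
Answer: 484545654/760097 ≈ 637.48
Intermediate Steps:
Q(F) = 59 (Q(F) = 82 - 23 = 59)
37651/Q(107) - 17362/25766 = 37651/59 - 17362/25766 = 37651*(1/59) - 17362*1/25766 = 37651/59 - 8681/12883 = 484545654/760097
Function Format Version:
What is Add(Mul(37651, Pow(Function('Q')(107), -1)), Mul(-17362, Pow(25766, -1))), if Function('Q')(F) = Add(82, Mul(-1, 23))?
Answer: Rational(484545654, 760097) ≈ 637.48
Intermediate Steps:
Function('Q')(F) = 59 (Function('Q')(F) = Add(82, -23) = 59)
Add(Mul(37651, Pow(Function('Q')(107), -1)), Mul(-17362, Pow(25766, -1))) = Add(Mul(37651, Pow(59, -1)), Mul(-17362, Pow(25766, -1))) = Add(Mul(37651, Rational(1, 59)), Mul(-17362, Rational(1, 25766))) = Add(Rational(37651, 59), Rational(-8681, 12883)) = Rational(484545654, 760097)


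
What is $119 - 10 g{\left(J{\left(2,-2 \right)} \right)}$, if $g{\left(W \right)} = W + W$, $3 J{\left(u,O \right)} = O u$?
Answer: $\frac{437}{3} \approx 145.67$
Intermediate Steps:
$J{\left(u,O \right)} = \frac{O u}{3}$
$g{\left(W \right)} = 2 W$
$119 - 10 g{\left(J{\left(2,-2 \right)} \right)} = 119 - 10 \cdot 2 \cdot \frac{1}{3} \left(-2\right) 2 = 119 - 10 \cdot 2 \left(- \frac{4}{3}\right) = 119 - - \frac{80}{3} = 119 + \frac{80}{3} = \frac{437}{3}$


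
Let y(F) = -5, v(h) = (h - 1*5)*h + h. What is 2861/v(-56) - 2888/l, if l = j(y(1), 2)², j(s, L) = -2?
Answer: -2423059/3360 ≈ -721.15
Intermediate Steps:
v(h) = h + h*(-5 + h) (v(h) = (h - 5)*h + h = (-5 + h)*h + h = h*(-5 + h) + h = h + h*(-5 + h))
l = 4 (l = (-2)² = 4)
2861/v(-56) - 2888/l = 2861/((-56*(-4 - 56))) - 2888/4 = 2861/((-56*(-60))) - 2888*¼ = 2861/3360 - 722 = -2423059/3360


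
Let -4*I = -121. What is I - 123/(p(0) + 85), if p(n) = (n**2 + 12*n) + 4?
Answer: 10277/356 ≈ 28.868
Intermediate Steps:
I = 121/4 (I = -1/4*(-121) = 121/4 ≈ 30.250)
p(n) = 4 + n**2 + 12*n
I - 123/(p(0) + 85) = 121/4 - 123/((4 + 0**2 + 12*0) + 85) = 121/4 - 123/((4 + 0 + 0) + 85) = 121/4 - 123/(4 + 85) = 121/4 - 123/89 = 10277/356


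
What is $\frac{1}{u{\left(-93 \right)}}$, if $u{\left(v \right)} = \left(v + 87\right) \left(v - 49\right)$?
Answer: $\frac{1}{852} \approx 0.0011737$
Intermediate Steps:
$u{\left(v \right)} = \left(-49 + v\right) \left(87 + v\right)$ ($u{\left(v \right)} = \left(87 + v\right) \left(-49 + v\right) = \left(-49 + v\right) \left(87 + v\right)$)
$\frac{1}{u{\left(-93 \right)}} = \frac{1}{-4263 + \left(-93\right)^{2} + 38 \left(-93\right)} = \frac{1}{-4263 + 8649 - 3534} = \frac{1}{852}$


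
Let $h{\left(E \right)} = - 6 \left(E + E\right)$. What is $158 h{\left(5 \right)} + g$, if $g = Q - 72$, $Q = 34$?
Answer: $-9518$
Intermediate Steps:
$g = -38$ ($g = 34 - 72 = -38$)
$h{\left(E \right)} = - 12 E$ ($h{\left(E \right)} = - 6 \cdot 2 E = - 12 E$)
$158 h{\left(5 \right)} + g = 158 \left(\left(-12\right) 5\right) - 38 = 158 \left(-60\right) - 38 = -9480 - 38 = -9518$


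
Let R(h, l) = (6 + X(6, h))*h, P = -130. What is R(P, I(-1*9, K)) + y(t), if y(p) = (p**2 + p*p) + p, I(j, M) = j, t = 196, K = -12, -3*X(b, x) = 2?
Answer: 229004/3 ≈ 76335.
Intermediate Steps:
X(b, x) = -2/3 (X(b, x) = -1/3*2 = -2/3)
y(p) = p + 2*p**2 (y(p) = (p**2 + p**2) + p = 2*p**2 + p = p + 2*p**2)
R(h, l) = 16*h/3 (R(h, l) = (6 - 2/3)*h = 16*h/3)
R(P, I(-1*9, K)) + y(t) = (16/3)*(-130) + 196*(1 + 2*196) = -2080/3 + 196*(1 + 392) = -2080/3 + 196*393 = -2080/3 + 77028 = 229004/3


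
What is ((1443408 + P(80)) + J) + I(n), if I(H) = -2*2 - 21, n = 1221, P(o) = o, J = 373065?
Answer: 1816528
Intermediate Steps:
I(H) = -25 (I(H) = -4 - 21 = -25)
((1443408 + P(80)) + J) + I(n) = ((1443408 + 80) + 373065) - 25 = (1443488 + 373065) - 25 = 1816553 - 25 = 1816528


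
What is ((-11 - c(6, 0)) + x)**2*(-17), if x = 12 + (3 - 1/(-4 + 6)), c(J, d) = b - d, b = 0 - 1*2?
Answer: -2057/4 ≈ -514.25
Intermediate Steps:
b = -2 (b = 0 - 2 = -2)
c(J, d) = -2 - d
x = 29/2 (x = 12 + (3 - 1/2) = 12 + 5/2 = 29/2 ≈ 14.500)
((-11 - c(6, 0)) + x)**2*(-17) = ((-11 - (-2 - 1*0)) + 29/2)**2*(-17) = ((-11 - (-2 + 0)) + 29/2)**2*(-17) = ((-11 - 1*(-2)) + 29/2)**2*(-17) = ((-11 + 2) + 29/2)**2*(-17) = (-9 + 29/2)**2*(-17) = (11/2)**2*(-17) = (121/4)*(-17) = -2057/4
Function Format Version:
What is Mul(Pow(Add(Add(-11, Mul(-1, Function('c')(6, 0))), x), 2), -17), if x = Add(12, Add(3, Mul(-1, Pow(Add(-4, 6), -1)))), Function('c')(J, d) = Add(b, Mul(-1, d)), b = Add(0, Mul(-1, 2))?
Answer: Rational(-2057, 4) ≈ -514.25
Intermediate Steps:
b = -2 (b = Add(0, -2) = -2)
Function('c')(J, d) = Add(-2, Mul(-1, d))
x = Rational(29, 2) (x = Add(12, Add(3, Mul(-1, Pow(2, -1)))) = Add(12, Add(3, Mul(-1, Rational(1, 2)))) = Add(12, Add(3, Rational(-1, 2))) = Add(12, Rational(5, 2)) = Rational(29, 2) ≈ 14.500)
Mul(Pow(Add(Add(-11, Mul(-1, Function('c')(6, 0))), x), 2), -17) = Mul(Pow(Add(Add(-11, Mul(-1, Add(-2, Mul(-1, 0)))), Rational(29, 2)), 2), -17) = Mul(Pow(Add(Add(-11, Mul(-1, Add(-2, 0))), Rational(29, 2)), 2), -17) = Mul(Pow(Add(Add(-11, Mul(-1, -2)), Rational(29, 2)), 2), -17) = Mul(Pow(Add(Add(-11, 2), Rational(29, 2)), 2), -17) = Mul(Pow(Add(-9, Rational(29, 2)), 2), -17) = Mul(Pow(Rational(11, 2), 2), -17) = Mul(Rational(121, 4), -17) = Rational(-2057, 4)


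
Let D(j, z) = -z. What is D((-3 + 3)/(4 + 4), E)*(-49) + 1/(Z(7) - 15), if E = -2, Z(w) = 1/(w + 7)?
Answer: -20496/209 ≈ -98.067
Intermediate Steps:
Z(w) = 1/(7 + w)
D((-3 + 3)/(4 + 4), E)*(-49) + 1/(Z(7) - 15) = -1*(-2)*(-49) + 1/(1/(7 + 7) - 15) = 2*(-49) + 1/(1/14 - 15) = -98 + 1/(1/14 - 15) = -98 + 1/(-209/14) = -98 - 14/209 = -20496/209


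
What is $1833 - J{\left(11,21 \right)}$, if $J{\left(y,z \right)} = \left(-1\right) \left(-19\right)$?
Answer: $1814$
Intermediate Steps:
$J{\left(y,z \right)} = 19$
$1833 - J{\left(11,21 \right)} = 1833 - 19 = 1814$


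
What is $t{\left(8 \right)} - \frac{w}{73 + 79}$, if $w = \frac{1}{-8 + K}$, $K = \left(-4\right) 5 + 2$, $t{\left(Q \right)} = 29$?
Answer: $\frac{114609}{3952} \approx 29.0$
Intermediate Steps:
$K = -18$ ($K = -20 + 2 = -18$)
$w = - \frac{1}{26}$ ($w = \frac{1}{-8 - 18} = \frac{1}{-26} = - \frac{1}{26} \approx -0.038462$)
$t{\left(8 \right)} - \frac{w}{73 + 79} = 29 - - \frac{1}{26 \left(73 + 79\right)} = 29 - - \frac{1}{26 \cdot 152} = 29 - \left(- \frac{1}{26}\right) \frac{1}{152} = 29 - - \frac{1}{3952} = 29 + \frac{1}{3952} = \frac{114609}{3952}$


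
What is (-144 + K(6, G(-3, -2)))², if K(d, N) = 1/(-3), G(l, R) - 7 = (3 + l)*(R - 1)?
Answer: 187489/9 ≈ 20832.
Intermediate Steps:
G(l, R) = 7 + (-1 + R)*(3 + l) (G(l, R) = 7 + (3 + l)*(R - 1) = 7 + (3 + l)*(-1 + R) = 7 + (-1 + R)*(3 + l))
K(d, N) = -⅓
(-144 + K(6, G(-3, -2)))² = (-144 - ⅓)² = (-433/3)² = 187489/9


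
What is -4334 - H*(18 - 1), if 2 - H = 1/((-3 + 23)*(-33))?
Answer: -2882897/660 ≈ -4368.0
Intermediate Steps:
H = 1321/660 (H = 2 - 1/((-3 + 23)*(-33)) = 2 - (-1)/(20*33) = 2 - 1*(-1/660) = 2 + 1/660 = 1321/660 ≈ 2.0015)
-4334 - H*(18 - 1) = -4334 - 1321*(18 - 1)/660 = -4334 - 1321*17/660 = -4334 - 1*22457/660 = -4334 - 22457/660 = -2882897/660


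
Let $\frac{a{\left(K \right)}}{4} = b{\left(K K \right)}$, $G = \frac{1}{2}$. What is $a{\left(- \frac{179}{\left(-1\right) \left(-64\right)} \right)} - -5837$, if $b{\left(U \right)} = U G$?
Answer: $\frac{11986217}{2048} \approx 5852.6$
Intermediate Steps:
$G = \frac{1}{2} \approx 0.5$
$b{\left(U \right)} = \frac{U}{2}$ ($b{\left(U \right)} = U \frac{1}{2} = \frac{U}{2}$)
$a{\left(K \right)} = 2 K^{2}$ ($a{\left(K \right)} = 4 \frac{K K}{2} = 4 \frac{K^{2}}{2} = 2 K^{2}$)
$a{\left(- \frac{179}{\left(-1\right) \left(-64\right)} \right)} - -5837 = 2 \left(- \frac{179}{\left(-1\right) \left(-64\right)}\right)^{2} - -5837 = 2 \left(- \frac{179}{64}\right)^{2} + 5837 = 2 \cdot \frac{32041}{4096} + 5837 = \frac{32041}{2048} + 5837 = \frac{11986217}{2048}$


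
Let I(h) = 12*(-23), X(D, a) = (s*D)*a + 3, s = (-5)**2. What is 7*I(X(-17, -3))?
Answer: -1932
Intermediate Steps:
s = 25
X(D, a) = 3 + 25*D*a (X(D, a) = (25*D)*a + 3 = 25*D*a + 3 = 3 + 25*D*a)
I(h) = -276
7*I(X(-17, -3)) = 7*(-276) = -1932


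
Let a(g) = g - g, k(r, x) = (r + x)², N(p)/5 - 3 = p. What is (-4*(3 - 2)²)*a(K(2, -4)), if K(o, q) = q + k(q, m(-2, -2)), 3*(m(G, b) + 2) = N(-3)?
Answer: 0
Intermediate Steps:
N(p) = 15 + 5*p
m(G, b) = -2 (m(G, b) = -2 + (15 + 5*(-3))/3 = -2 + (15 - 15)/3 = -2 + (⅓)*0 = -2 + 0 = -2)
K(o, q) = q + (-2 + q)² (K(o, q) = q + (q - 2)² = q + (-2 + q)²)
a(g) = 0
(-4*(3 - 2)²)*a(K(2, -4)) = -4*(3 - 2)²*0 = -4*1²*0 = -4*1*0 = -4*0 = 0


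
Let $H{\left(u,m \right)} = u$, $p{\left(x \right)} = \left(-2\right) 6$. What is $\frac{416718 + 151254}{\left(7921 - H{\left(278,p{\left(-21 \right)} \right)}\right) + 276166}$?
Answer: $\frac{189324}{94603} \approx 2.0012$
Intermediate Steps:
$p{\left(x \right)} = -12$
$\frac{416718 + 151254}{\left(7921 - H{\left(278,p{\left(-21 \right)} \right)}\right) + 276166} = \frac{416718 + 151254}{\left(7921 - 278\right) + 276166} = \frac{567972}{\left(7921 - 278\right) + 276166} = \frac{567972}{7643 + 276166} = \frac{567972}{283809} = 567972 \cdot \frac{1}{283809} = \frac{189324}{94603}$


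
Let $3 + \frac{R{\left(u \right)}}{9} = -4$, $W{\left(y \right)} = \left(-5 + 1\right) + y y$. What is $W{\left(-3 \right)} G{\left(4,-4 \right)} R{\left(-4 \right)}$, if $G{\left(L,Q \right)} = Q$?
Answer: $1260$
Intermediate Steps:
$W{\left(y \right)} = -4 + y^{2}$
$R{\left(u \right)} = -63$ ($R{\left(u \right)} = -27 + 9 \left(-4\right) = -27 - 36 = -63$)
$W{\left(-3 \right)} G{\left(4,-4 \right)} R{\left(-4 \right)} = \left(-4 + \left(-3\right)^{2}\right) \left(-4\right) \left(-63\right) = \left(-4 + 9\right) \left(-4\right) \left(-63\right) = 5 \left(-4\right) \left(-63\right) = \left(-20\right) \left(-63\right) = 1260$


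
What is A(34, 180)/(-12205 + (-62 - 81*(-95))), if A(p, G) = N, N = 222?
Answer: -37/762 ≈ -0.048556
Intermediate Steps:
A(p, G) = 222
A(34, 180)/(-12205 + (-62 - 81*(-95))) = 222/(-12205 + (-62 - 81*(-95))) = 222/(-12205 + (-62 + 7695)) = 222/(-12205 + 7633) = 222/(-4572) = 222*(-1/4572) = -37/762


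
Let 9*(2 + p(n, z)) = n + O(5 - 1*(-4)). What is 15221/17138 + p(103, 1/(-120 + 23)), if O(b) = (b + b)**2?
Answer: 7146431/154242 ≈ 46.333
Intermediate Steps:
O(b) = 4*b**2 (O(b) = (2*b)**2 = 4*b**2)
p(n, z) = 34 + n/9 (p(n, z) = -2 + (n + 4*(5 - 1*(-4))**2)/9 = -2 + (n + 4*(5 + 4)**2)/9 = -2 + (n + 4*9**2)/9 = -2 + (n + 4*81)/9 = -2 + (n + 324)/9 = -2 + (324 + n)/9 = -2 + (36 + n/9) = 34 + n/9)
15221/17138 + p(103, 1/(-120 + 23)) = 15221/17138 + (34 + (1/9)*103) = 15221*(1/17138) + (34 + 103/9) = 15221/17138 + 409/9 = 7146431/154242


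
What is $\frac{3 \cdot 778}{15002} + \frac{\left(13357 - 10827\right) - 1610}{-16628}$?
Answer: $\frac{3125989}{31181657} \approx 0.10025$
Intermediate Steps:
$\frac{3 \cdot 778}{15002} + \frac{\left(13357 - 10827\right) - 1610}{-16628} = 2334 \cdot \frac{1}{15002} + \left(2530 - 1610\right) \left(- \frac{1}{16628}\right) = \frac{1167}{7501} + 920 \left(- \frac{1}{16628}\right) = \frac{1167}{7501} - \frac{230}{4157} = \frac{3125989}{31181657}$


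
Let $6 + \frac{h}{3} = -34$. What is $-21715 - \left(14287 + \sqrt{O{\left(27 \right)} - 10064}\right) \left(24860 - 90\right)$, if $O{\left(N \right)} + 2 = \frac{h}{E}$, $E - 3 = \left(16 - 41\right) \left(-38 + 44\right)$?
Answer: $-353910705 - \frac{24770 i \sqrt{493194}}{7} \approx -3.5391 \cdot 10^{8} - 2.4851 \cdot 10^{6} i$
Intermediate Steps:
$h = -120$ ($h = -18 + 3 \left(-34\right) = -18 - 102 = -120$)
$E = -147$ ($E = 3 + \left(16 - 41\right) \left(-38 + 44\right) = 3 - 150 = -147$)
$O{\left(N \right)} = - \frac{58}{49}$ ($O{\left(N \right)} = -2 - \frac{120}{-147} = -2 - - \frac{40}{49} = -2 + \frac{40}{49} = - \frac{58}{49}$)
$-21715 - \left(14287 + \sqrt{O{\left(27 \right)} - 10064}\right) \left(24860 - 90\right) = -21715 - \left(14287 + \sqrt{- \frac{58}{49} - 10064}\right) \left(24860 - 90\right) = -21715 - \left(14287 + \sqrt{- \frac{493194}{49}}\right) 24770 = -21715 - \left(14287 + \frac{i \sqrt{493194}}{7}\right) 24770 = -21715 - \left(353888990 + \frac{24770 i \sqrt{493194}}{7}\right) = -353910705 - \frac{24770 i \sqrt{493194}}{7}$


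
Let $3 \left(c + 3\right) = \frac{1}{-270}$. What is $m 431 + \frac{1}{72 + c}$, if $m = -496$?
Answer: $- \frac{11947726054}{55889} \approx -2.1378 \cdot 10^{5}$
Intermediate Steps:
$c = - \frac{2431}{810}$ ($c = -3 + \frac{1}{3 \left(-270\right)} = -3 + \frac{1}{3} \left(- \frac{1}{270}\right) = -3 - \frac{1}{810} = - \frac{2431}{810} \approx -3.0012$)
$m 431 + \frac{1}{72 + c} = \left(-496\right) 431 + \frac{1}{72 - \frac{2431}{810}} = -213776 + \frac{1}{\frac{55889}{810}} = -213776 + \frac{810}{55889} = - \frac{11947726054}{55889}$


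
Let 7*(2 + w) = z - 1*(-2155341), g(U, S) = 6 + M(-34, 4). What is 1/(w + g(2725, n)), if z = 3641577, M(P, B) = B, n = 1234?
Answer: 7/5796974 ≈ 1.2075e-6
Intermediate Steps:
g(U, S) = 10 (g(U, S) = 6 + 4 = 10)
w = 5796904/7 (w = -2 + (3641577 - 1*(-2155341))/7 = -2 + (3641577 + 2155341)/7 = -2 + (⅐)*5796918 = -2 + 5796918/7 = 5796904/7 ≈ 8.2813e+5)
1/(w + g(2725, n)) = 1/(5796904/7 + 10) = 1/(5796974/7) = 7/5796974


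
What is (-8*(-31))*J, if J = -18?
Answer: -4464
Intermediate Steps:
(-8*(-31))*J = -8*(-31)*(-18) = 248*(-18) = -4464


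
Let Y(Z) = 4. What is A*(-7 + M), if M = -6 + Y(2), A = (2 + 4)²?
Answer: -324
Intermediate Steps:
A = 36 (A = 6² = 36)
M = -2 (M = -6 + 4 = -2)
A*(-7 + M) = 36*(-7 - 2) = 36*(-9) = -324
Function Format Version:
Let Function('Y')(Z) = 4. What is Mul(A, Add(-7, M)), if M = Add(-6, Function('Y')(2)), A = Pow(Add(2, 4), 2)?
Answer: -324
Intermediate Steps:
A = 36 (A = Pow(6, 2) = 36)
M = -2 (M = Add(-6, 4) = -2)
Mul(A, Add(-7, M)) = Mul(36, Add(-7, -2)) = Mul(36, -9) = -324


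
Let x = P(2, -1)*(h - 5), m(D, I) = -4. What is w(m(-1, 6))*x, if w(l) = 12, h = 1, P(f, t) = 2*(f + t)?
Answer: -96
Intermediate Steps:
P(f, t) = 2*f + 2*t
x = -8 (x = (2*2 + 2*(-1))*(1 - 5) = (4 - 2)*(-4) = 2*(-4) = -8)
w(m(-1, 6))*x = 12*(-8) = -96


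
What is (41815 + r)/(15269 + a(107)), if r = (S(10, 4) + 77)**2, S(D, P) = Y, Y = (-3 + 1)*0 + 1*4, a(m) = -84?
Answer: 48376/15185 ≈ 3.1858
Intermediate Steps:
Y = 4 (Y = -2*0 + 4 = 0 + 4 = 4)
S(D, P) = 4
r = 6561 (r = (4 + 77)**2 = 81**2 = 6561)
(41815 + r)/(15269 + a(107)) = (41815 + 6561)/(15269 - 84) = 48376/15185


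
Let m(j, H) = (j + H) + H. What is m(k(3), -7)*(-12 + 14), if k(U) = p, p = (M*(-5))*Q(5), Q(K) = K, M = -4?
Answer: 172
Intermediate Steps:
p = 100 (p = -4*(-5)*5 = 20*5 = 100)
k(U) = 100
m(j, H) = j + 2*H (m(j, H) = (H + j) + H = j + 2*H)
m(k(3), -7)*(-12 + 14) = (100 + 2*(-7))*(-12 + 14) = (100 - 14)*2 = 86*2 = 172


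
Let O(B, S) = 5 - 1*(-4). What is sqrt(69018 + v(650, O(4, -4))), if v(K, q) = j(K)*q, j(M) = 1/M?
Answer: sqrt(1166404434)/130 ≈ 262.71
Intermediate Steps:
O(B, S) = 9 (O(B, S) = 5 + 4 = 9)
v(K, q) = q/K
sqrt(69018 + v(650, O(4, -4))) = sqrt(69018 + 9/650) = sqrt(44861709/650) = sqrt(1166404434)/130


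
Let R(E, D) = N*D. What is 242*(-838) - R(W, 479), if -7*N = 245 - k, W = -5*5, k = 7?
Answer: -186510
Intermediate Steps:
W = -25
N = -34 (N = -(245 - 1*7)/7 = -(245 - 7)/7 = -⅐*238 = -34)
R(E, D) = -34*D
242*(-838) - R(W, 479) = 242*(-838) - (-34)*479 = -202796 - 1*(-16286) = -202796 + 16286 = -186510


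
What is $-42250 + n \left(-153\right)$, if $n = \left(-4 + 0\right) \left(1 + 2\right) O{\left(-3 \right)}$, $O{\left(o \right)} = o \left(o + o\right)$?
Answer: $-9202$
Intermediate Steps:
$O{\left(o \right)} = 2 o^{2}$ ($O{\left(o \right)} = o 2 o = 2 o^{2}$)
$n = -216$ ($n = \left(-4 + 0\right) \left(1 + 2\right) 2 \left(-3\right)^{2} = \left(-4\right) 3 \cdot 2 \cdot 9 = \left(-12\right) 18 = -216$)
$-42250 + n \left(-153\right) = -42250 - -33048 = -42250 + 33048 = -9202$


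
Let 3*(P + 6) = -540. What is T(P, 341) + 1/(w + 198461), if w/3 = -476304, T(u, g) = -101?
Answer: -124275552/1230451 ≈ -101.00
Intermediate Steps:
P = -186 (P = -6 + (⅓)*(-540) = -6 - 180 = -186)
w = -1428912 (w = 3*(-476304) = -1428912)
T(P, 341) + 1/(w + 198461) = -101 + 1/(-1428912 + 198461) = -101 + 1/(-1230451) = -101 - 1/1230451 = -124275552/1230451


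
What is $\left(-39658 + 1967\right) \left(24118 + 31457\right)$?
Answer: $-2094677325$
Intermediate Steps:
$\left(-39658 + 1967\right) \left(24118 + 31457\right) = \left(-37691\right) 55575 = -2094677325$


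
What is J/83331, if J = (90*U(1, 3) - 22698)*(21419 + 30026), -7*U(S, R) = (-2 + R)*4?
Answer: -910267830/64813 ≈ -14045.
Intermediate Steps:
U(S, R) = 8/7 - 4*R/7 (U(S, R) = -(-2 + R)*4/7 = -(-8 + 4*R)/7 = 8/7 - 4*R/7)
J = -8192410470/7 (J = (90*(8/7 - 4/7*3) - 22698)*(21419 + 30026) = (90*(8/7 - 12/7) - 22698)*51445 = (90*(-4/7) - 22698)*51445 = (-360/7 - 22698)*51445 = -159246/7*51445 = -8192410470/7 ≈ -1.1703e+9)
J/83331 = -8192410470/7/83331 = -8192410470/7*1/83331 = -910267830/64813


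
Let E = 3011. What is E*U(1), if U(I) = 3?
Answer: 9033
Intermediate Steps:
E*U(1) = 3011*3 = 9033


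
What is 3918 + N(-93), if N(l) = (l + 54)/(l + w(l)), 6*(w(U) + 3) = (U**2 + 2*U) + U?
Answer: 1696481/433 ≈ 3918.0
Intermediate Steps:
w(U) = -3 + U/2 + U**2/6 (w(U) = -3 + ((U**2 + 2*U) + U)/6 = -3 + (U**2 + 3*U)/6 = -3 + (U/2 + U**2/6) = -3 + U/2 + U**2/6)
N(l) = (54 + l)/(-3 + l**2/6 + 3*l/2) (N(l) = (l + 54)/(l + (-3 + l/2 + l**2/6)) = (54 + l)/(-3 + l**2/6 + 3*l/2))
3918 + N(-93) = 3918 + 6*(54 - 93)/(-18 + (-93)**2 + 9*(-93)) = 3918 + 6*(-39)/(-18 + 8649 - 837) = 3918 + 6*(-39)/7794 = 3918 + 6*(1/7794)*(-39) = 3918 - 13/433 = 1696481/433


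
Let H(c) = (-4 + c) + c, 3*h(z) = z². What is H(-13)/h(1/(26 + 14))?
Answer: -144000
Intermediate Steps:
h(z) = z²/3
H(c) = -4 + 2*c
H(-13)/h(1/(26 + 14)) = (-4 + 2*(-13))/(((1/(26 + 14))²/3)) = (-4 - 26)/(((1/40)²/3)) = -30/((1/40)²/3) = -30/((⅓)*(1/1600)) = -30/1/4800 = -30*4800 = -144000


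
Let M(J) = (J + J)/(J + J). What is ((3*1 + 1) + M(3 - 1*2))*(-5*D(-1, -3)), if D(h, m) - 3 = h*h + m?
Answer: -25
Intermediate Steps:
D(h, m) = 3 + m + h² (D(h, m) = 3 + (h*h + m) = 3 + (h² + m) = 3 + (m + h²) = 3 + m + h²)
M(J) = 1 (M(J) = (2*J)/((2*J)) = (2*J)*(1/(2*J)) = 1)
((3*1 + 1) + M(3 - 1*2))*(-5*D(-1, -3)) = ((3*1 + 1) + 1)*(-5*(3 - 3 + (-1)²)) = ((3 + 1) + 1)*(-5*(3 - 3 + 1)) = (4 + 1)*(-5*1) = 5*(-5) = -25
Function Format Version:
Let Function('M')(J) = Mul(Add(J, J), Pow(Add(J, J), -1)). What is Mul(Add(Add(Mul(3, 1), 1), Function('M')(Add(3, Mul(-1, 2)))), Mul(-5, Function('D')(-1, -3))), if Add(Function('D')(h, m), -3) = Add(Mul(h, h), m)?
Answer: -25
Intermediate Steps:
Function('D')(h, m) = Add(3, m, Pow(h, 2)) (Function('D')(h, m) = Add(3, Add(Mul(h, h), m)) = Add(3, Add(Pow(h, 2), m)) = Add(3, Add(m, Pow(h, 2))) = Add(3, m, Pow(h, 2)))
Function('M')(J) = 1 (Function('M')(J) = Mul(Mul(2, J), Pow(Mul(2, J), -1)) = Mul(Mul(2, J), Mul(Rational(1, 2), Pow(J, -1))) = 1)
Mul(Add(Add(Mul(3, 1), 1), Function('M')(Add(3, Mul(-1, 2)))), Mul(-5, Function('D')(-1, -3))) = Mul(Add(Add(Mul(3, 1), 1), 1), Mul(-5, Add(3, -3, Pow(-1, 2)))) = Mul(Add(Add(3, 1), 1), Mul(-5, Add(3, -3, 1))) = Mul(Add(4, 1), Mul(-5, 1)) = Mul(5, -5) = -25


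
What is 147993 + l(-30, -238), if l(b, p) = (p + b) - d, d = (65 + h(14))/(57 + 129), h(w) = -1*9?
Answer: 13738397/93 ≈ 1.4772e+5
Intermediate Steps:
h(w) = -9
d = 28/93 (d = (65 - 9)/(57 + 129) = 56/186 = 56*(1/186) = 28/93 ≈ 0.30108)
l(b, p) = -28/93 + b + p (l(b, p) = (p + b) - 1*28/93 = (b + p) - 28/93 = -28/93 + b + p)
147993 + l(-30, -238) = 147993 + (-28/93 - 30 - 238) = 147993 - 24952/93 = 13738397/93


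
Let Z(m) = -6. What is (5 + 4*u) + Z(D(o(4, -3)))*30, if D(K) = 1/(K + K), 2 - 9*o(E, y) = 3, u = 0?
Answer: -175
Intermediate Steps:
o(E, y) = -⅑ (o(E, y) = 2/9 - ⅑*3 = 2/9 - ⅓ = -⅑)
D(K) = 1/(2*K)
(5 + 4*u) + Z(D(o(4, -3)))*30 = (5 + 4*0) - 6*30 = (5 + 0) - 180 = 5 - 180 = -175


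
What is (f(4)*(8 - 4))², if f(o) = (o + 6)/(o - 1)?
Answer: 1600/9 ≈ 177.78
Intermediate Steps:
f(o) = (6 + o)/(-1 + o)
(f(4)*(8 - 4))² = (((6 + 4)/(-1 + 4))*(8 - 4))² = ((10/3)*4)² = (40/3)² = 1600/9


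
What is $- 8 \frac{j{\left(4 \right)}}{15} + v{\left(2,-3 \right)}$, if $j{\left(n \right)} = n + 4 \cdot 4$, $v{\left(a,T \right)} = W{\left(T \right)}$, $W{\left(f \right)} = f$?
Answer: $- \frac{41}{3} \approx -13.667$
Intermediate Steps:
$v{\left(a,T \right)} = T$
$j{\left(n \right)} = 16 + n$ ($j{\left(n \right)} = n + 16 = 16 + n$)
$- 8 \frac{j{\left(4 \right)}}{15} + v{\left(2,-3 \right)} = - 8 \frac{16 + 4}{15} - 3 = - 8 \cdot 20 \cdot \frac{1}{15} - 3 = \left(-8\right) \frac{4}{3} - 3 = - \frac{32}{3} - 3 = - \frac{41}{3}$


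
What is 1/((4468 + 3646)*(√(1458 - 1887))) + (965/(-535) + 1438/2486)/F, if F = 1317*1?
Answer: -54322/58387439 - I*√429/3480906 ≈ -0.00093037 - 5.9503e-6*I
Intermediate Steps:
F = 1317
1/((4468 + 3646)*(√(1458 - 1887))) + (965/(-535) + 1438/2486)/F = 1/((4468 + 3646)*(√(1458 - 1887))) + (965/(-535) + 1438/2486)/1317 = 1/(8114*(√(-429))) + (965*(-1/535) + 1438*(1/2486))*(1/1317) = 1/(8114*((I*√429))) + (-193/107 + 719/1243)*(1/1317) = (-I*√429/429)/8114 - 162966/133001*1/1317 = -I*√429/3480906 - 54322/58387439 = -54322/58387439 - I*√429/3480906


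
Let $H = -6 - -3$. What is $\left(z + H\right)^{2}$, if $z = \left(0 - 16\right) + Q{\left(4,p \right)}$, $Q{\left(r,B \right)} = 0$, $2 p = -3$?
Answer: $361$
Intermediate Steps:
$p = - \frac{3}{2}$ ($p = \frac{1}{2} \left(-3\right) = - \frac{3}{2} \approx -1.5$)
$H = -3$ ($H = -6 + 3 = -3$)
$z = -16$ ($z = \left(0 - 16\right) + 0 = -16 + 0 = -16$)
$\left(z + H\right)^{2} = \left(-16 - 3\right)^{2} = \left(-19\right)^{2} = 361$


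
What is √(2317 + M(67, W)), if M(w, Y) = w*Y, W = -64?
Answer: 3*I*√219 ≈ 44.396*I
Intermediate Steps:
M(w, Y) = Y*w
√(2317 + M(67, W)) = √(2317 - 64*67) = √(2317 - 4288) = √(-1971) = 3*I*√219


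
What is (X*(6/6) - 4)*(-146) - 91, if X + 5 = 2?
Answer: 931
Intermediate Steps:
X = -3 (X = -5 + 2 = -3)
(X*(6/6) - 4)*(-146) - 91 = (-18/6 - 4)*(-146) - 91 = (-3*1 - 4)*(-146) - 91 = (-3 - 4)*(-146) - 91 = -7*(-146) - 91 = 1022 - 91 = 931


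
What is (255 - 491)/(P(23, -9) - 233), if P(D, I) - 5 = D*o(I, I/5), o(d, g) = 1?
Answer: 236/205 ≈ 1.1512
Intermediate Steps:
P(D, I) = 5 + D (P(D, I) = 5 + D*1 = 5 + D)
(255 - 491)/(P(23, -9) - 233) = (255 - 491)/((5 + 23) - 233) = -236/(28 - 233) = -236/(-205) = -236*(-1/205) = 236/205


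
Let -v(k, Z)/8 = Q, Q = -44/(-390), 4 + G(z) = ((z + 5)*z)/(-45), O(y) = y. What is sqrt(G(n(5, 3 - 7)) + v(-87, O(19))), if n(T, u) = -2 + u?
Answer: I*sqrt(191490)/195 ≈ 2.2441*I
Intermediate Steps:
G(z) = -4 - z*(5 + z)/45 (G(z) = -4 + ((z + 5)*z)/(-45) = -4 + ((5 + z)*z)*(-1/45) = -4 + (z*(5 + z))*(-1/45) = -4 - z*(5 + z)/45)
Q = 22/195 (Q = -44*(-1)/390 = -1*(-22/195) = 22/195 ≈ 0.11282)
v(k, Z) = -176/195 (v(k, Z) = -8*22/195 = -176/195)
sqrt(G(n(5, 3 - 7)) + v(-87, O(19))) = sqrt((-4 - (-2 + (3 - 7))/9 - (-2 + (3 - 7))**2/45) - 176/195) = sqrt((-4 - (-2 - 4)/9 - (-2 - 4)**2/45) - 176/195) = sqrt((-4 - 1/9*(-6) - 1/45*(-6)**2) - 176/195) = sqrt((-4 + 2/3 - 1/45*36) - 176/195) = sqrt((-4 + 2/3 - 4/5) - 176/195) = sqrt(-62/15 - 176/195) = sqrt(-982/195) = I*sqrt(191490)/195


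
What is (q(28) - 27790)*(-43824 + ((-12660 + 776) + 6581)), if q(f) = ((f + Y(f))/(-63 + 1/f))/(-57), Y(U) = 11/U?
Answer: 45731408818355/33497 ≈ 1.3652e+9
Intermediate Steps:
q(f) = -(f + 11/f)/(57*(-63 + 1/f)) (q(f) = ((f + 11/f)/(-63 + 1/f))/(-57) = ((f + 11/f)/(-63 + 1/f))*(-1/57) = -(f + 11/f)/(57*(-63 + 1/f)))
(q(28) - 27790)*(-43824 + ((-12660 + 776) + 6581)) = ((11 + 28**2)/(57*(-1 + 63*28)) - 27790)*(-43824 + ((-12660 + 776) + 6581)) = ((11 + 784)/(57*(-1 + 1764)) - 27790)*(-43824 + (-11884 + 6581)) = ((1/57)*795/1763 - 27790)*(-43824 - 5303) = ((1/57)*(1/1763)*795 - 27790)*(-49127) = (265/33497 - 27790)*(-49127) = -930881365/33497*(-49127) = 45731408818355/33497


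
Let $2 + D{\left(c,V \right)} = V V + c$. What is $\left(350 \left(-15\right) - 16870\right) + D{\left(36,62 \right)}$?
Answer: $-18242$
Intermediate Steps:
$D{\left(c,V \right)} = -2 + c + V^{2}$ ($D{\left(c,V \right)} = -2 + \left(V V + c\right) = -2 + \left(V^{2} + c\right) = -2 + \left(c + V^{2}\right) = -2 + c + V^{2}$)
$\left(350 \left(-15\right) - 16870\right) + D{\left(36,62 \right)} = \left(350 \left(-15\right) - 16870\right) + \left(-2 + 36 + 62^{2}\right) = \left(-5250 - 16870\right) + \left(-2 + 36 + 3844\right) = -22120 + 3878 = -18242$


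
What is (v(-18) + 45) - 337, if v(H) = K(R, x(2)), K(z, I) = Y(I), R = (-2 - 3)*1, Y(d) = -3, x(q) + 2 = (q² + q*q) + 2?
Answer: -295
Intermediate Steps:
x(q) = 2*q² (x(q) = -2 + ((q² + q*q) + 2) = -2 + ((q² + q²) + 2) = -2 + (2*q² + 2) = -2 + (2 + 2*q²) = 2*q²)
R = -5 (R = -5*1 = -5)
K(z, I) = -3
v(H) = -3
(v(-18) + 45) - 337 = (-3 + 45) - 337 = 42 - 337 = -295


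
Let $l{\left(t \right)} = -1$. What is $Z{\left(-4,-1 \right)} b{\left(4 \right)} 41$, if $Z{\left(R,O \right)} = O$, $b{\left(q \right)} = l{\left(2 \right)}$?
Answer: $41$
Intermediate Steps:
$b{\left(q \right)} = -1$
$Z{\left(-4,-1 \right)} b{\left(4 \right)} 41 = \left(-1\right) \left(-1\right) 41 = 1 \cdot 41 = 41$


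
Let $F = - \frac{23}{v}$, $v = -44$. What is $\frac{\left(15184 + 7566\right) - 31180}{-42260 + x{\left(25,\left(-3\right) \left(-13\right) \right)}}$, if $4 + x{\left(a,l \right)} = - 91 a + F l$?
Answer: $\frac{370920}{1958819} \approx 0.18936$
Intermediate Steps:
$F = \frac{23}{44}$ ($F = - \frac{23}{-44} = \left(-23\right) \left(- \frac{1}{44}\right) = \frac{23}{44} \approx 0.52273$)
$x{\left(a,l \right)} = -4 - 91 a + \frac{23 l}{44}$ ($x{\left(a,l \right)} = -4 - \left(91 a - \frac{23 l}{44}\right) = -4 - 91 a + \frac{23 l}{44}$)
$\frac{\left(15184 + 7566\right) - 31180}{-42260 + x{\left(25,\left(-3\right) \left(-13\right) \right)}} = \frac{\left(15184 + 7566\right) - 31180}{-42260 - \left(2279 - \left(- \frac{69}{44}\right) \left(-13\right)\right)} = \frac{22750 - 31180}{-42260 - \frac{99379}{44}} = - \frac{8430}{-42260 - \frac{99379}{44}} = - \frac{8430}{- \frac{1958819}{44}} = \left(-8430\right) \left(- \frac{44}{1958819}\right) = \frac{370920}{1958819}$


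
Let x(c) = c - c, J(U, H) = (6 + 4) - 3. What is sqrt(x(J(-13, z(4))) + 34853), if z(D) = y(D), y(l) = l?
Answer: sqrt(34853) ≈ 186.69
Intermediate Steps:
z(D) = D
J(U, H) = 7 (J(U, H) = 10 - 3 = 7)
x(c) = 0
sqrt(x(J(-13, z(4))) + 34853) = sqrt(0 + 34853) = sqrt(34853)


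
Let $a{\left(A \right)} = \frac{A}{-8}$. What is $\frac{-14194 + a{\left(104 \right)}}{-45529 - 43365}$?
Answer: $\frac{14207}{88894} \approx 0.15982$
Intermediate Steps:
$a{\left(A \right)} = - \frac{A}{8}$ ($a{\left(A \right)} = A \left(- \frac{1}{8}\right) = - \frac{A}{8}$)
$\frac{-14194 + a{\left(104 \right)}}{-45529 - 43365} = \frac{-14194 - 13}{-45529 - 43365} = \frac{-14194 - 13}{-88894} = \left(-14207\right) \left(- \frac{1}{88894}\right) = \frac{14207}{88894}$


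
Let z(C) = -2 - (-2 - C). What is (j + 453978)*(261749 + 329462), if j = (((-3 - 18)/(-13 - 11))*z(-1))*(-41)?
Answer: 2147343976421/8 ≈ 2.6842e+11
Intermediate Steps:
z(C) = C (z(C) = -2 + (2 + C) = C)
j = 287/8 (j = (((-3 - 18)/(-13 - 11))*(-1))*(-41) = (-21/(-24)*(-1))*(-41) = (-21*(-1/24)*(-1))*(-41) = ((7/8)*(-1))*(-41) = -7/8*(-41) = 287/8 ≈ 35.875)
(j + 453978)*(261749 + 329462) = (287/8 + 453978)*(261749 + 329462) = (3632111/8)*591211 = 2147343976421/8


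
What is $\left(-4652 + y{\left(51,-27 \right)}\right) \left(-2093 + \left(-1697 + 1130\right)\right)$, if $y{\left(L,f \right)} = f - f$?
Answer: $12374320$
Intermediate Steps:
$y{\left(L,f \right)} = 0$
$\left(-4652 + y{\left(51,-27 \right)}\right) \left(-2093 + \left(-1697 + 1130\right)\right) = \left(-4652 + 0\right) \left(-2093 + \left(-1697 + 1130\right)\right) = - 4652 \left(-2093 - 567\right) = \left(-4652\right) \left(-2660\right) = 12374320$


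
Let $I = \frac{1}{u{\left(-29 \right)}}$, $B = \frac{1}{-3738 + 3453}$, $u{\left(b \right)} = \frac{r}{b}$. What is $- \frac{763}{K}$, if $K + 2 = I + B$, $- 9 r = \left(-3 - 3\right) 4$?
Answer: $\frac{1739640}{29363} \approx 59.246$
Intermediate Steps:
$r = \frac{8}{3}$ ($r = - \frac{\left(-3 - 3\right) 4}{9} = - \frac{\left(-6\right) 4}{9} = \left(- \frac{1}{9}\right) \left(-24\right) = \frac{8}{3} \approx 2.6667$)
$u{\left(b \right)} = \frac{8}{3 b}$
$B = - \frac{1}{285}$ ($B = \frac{1}{-285} = - \frac{1}{285} \approx -0.0035088$)
$I = - \frac{87}{8}$ ($I = \frac{1}{\frac{8}{3} \frac{1}{-29}} = \frac{1}{\frac{8}{3} \left(- \frac{1}{29}\right)} = \frac{1}{- \frac{8}{87}} = - \frac{87}{8} \approx -10.875$)
$K = - \frac{29363}{2280}$ ($K = -2 - \frac{24803}{2280} = - \frac{29363}{2280} \approx -12.879$)
$- \frac{763}{K} = - \frac{763}{- \frac{29363}{2280}} = \left(-763\right) \left(- \frac{2280}{29363}\right) = \frac{1739640}{29363}$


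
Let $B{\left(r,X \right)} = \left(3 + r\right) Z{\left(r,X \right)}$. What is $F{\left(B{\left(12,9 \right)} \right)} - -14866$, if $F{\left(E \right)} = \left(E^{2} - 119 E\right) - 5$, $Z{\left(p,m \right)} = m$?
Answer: $17021$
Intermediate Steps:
$B{\left(r,X \right)} = X \left(3 + r\right)$ ($B{\left(r,X \right)} = \left(3 + r\right) X = X \left(3 + r\right)$)
$F{\left(E \right)} = -5 + E^{2} - 119 E$
$F{\left(B{\left(12,9 \right)} \right)} - -14866 = \left(-5 + \left(9 \left(3 + 12\right)\right)^{2} - 119 \cdot 9 \left(3 + 12\right)\right) - -14866 = \left(-5 + \left(9 \cdot 15\right)^{2} - 119 \cdot 9 \cdot 15\right) + 14866 = \left(-5 + 135^{2} - 16065\right) + 14866 = \left(-5 + 18225 - 16065\right) + 14866 = 2155 + 14866 = 17021$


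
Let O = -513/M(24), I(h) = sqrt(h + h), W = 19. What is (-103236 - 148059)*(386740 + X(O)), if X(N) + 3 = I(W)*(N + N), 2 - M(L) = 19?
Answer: -97185074415 - 257828670*sqrt(38)/17 ≈ -9.7279e+10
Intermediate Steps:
M(L) = -17 (M(L) = 2 - 1*19 = 2 - 19 = -17)
I(h) = sqrt(2)*sqrt(h) (I(h) = sqrt(2*h) = sqrt(2)*sqrt(h))
O = 513/17 (O = -513/(-17) = -513*(-1/17) = 513/17 ≈ 30.176)
X(N) = -3 + 2*N*sqrt(38) (X(N) = -3 + (sqrt(2)*sqrt(19))*(N + N) = -3 + sqrt(38)*(2*N) = -3 + 2*N*sqrt(38))
(-103236 - 148059)*(386740 + X(O)) = (-103236 - 148059)*(386740 + (-3 + 2*(513/17)*sqrt(38))) = -251295*(386740 + (-3 + 1026*sqrt(38)/17)) = -251295*(386737 + 1026*sqrt(38)/17) = -97185074415 - 257828670*sqrt(38)/17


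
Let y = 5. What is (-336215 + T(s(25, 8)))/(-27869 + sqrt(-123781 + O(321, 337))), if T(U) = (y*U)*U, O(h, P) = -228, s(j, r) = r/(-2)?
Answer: 1873549263/155361034 + 67227*I*sqrt(124009)/155361034 ≈ 12.059 + 0.15238*I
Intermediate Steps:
s(j, r) = -r/2 (s(j, r) = r*(-1/2) = -r/2)
T(U) = 5*U**2 (T(U) = (5*U)*U = 5*U**2)
(-336215 + T(s(25, 8)))/(-27869 + sqrt(-123781 + O(321, 337))) = (-336215 + 5*(-1/2*8)**2)/(-27869 + sqrt(-123781 - 228)) = (-336215 + 5*(-4)**2)/(-27869 + sqrt(-124009)) = (-336215 + 5*16)/(-27869 + I*sqrt(124009)) = (-336215 + 80)/(-27869 + I*sqrt(124009)) = -336135/(-27869 + I*sqrt(124009))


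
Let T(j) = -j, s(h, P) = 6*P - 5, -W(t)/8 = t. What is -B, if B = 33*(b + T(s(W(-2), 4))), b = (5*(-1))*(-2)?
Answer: 297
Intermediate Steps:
W(t) = -8*t
s(h, P) = -5 + 6*P
b = 10 (b = -5*(-2) = 10)
B = -297 (B = 33*(10 - (-5 + 6*4)) = 33*(10 - (-5 + 24)) = 33*(10 - 1*19) = 33*(10 - 19) = 33*(-9) = -297)
-B = -1*(-297) = 297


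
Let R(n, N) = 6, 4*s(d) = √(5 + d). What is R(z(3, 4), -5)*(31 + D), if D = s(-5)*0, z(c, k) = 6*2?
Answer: 186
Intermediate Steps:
s(d) = √(5 + d)/4
z(c, k) = 12
D = 0 (D = (√(5 - 5)/4)*0 = (√0/4)*0 = ((¼)*0)*0 = 0*0 = 0)
R(z(3, 4), -5)*(31 + D) = 6*(31 + 0) = 6*31 = 186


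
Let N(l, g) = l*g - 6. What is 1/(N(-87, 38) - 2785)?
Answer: -1/6097 ≈ -0.00016401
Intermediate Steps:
N(l, g) = -6 + g*l (N(l, g) = g*l - 6 = -6 + g*l)
1/(N(-87, 38) - 2785) = 1/((-6 + 38*(-87)) - 2785) = 1/((-6 - 3306) - 2785) = 1/(-3312 - 2785) = 1/(-6097) = -1/6097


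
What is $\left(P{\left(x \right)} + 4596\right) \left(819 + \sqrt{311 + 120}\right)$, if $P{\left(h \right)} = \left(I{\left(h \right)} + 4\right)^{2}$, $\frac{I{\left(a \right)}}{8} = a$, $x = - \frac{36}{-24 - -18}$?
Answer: $5978700 + 7300 \sqrt{431} \approx 6.1303 \cdot 10^{6}$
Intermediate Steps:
$x = 6$ ($x = - \frac{36}{-24 + 18} = - \frac{36}{-6} = \left(-36\right) \left(- \frac{1}{6}\right) = 6$)
$I{\left(a \right)} = 8 a$
$P{\left(h \right)} = \left(4 + 8 h\right)^{2}$ ($P{\left(h \right)} = \left(8 h + 4\right)^{2} = \left(4 + 8 h\right)^{2}$)
$\left(P{\left(x \right)} + 4596\right) \left(819 + \sqrt{311 + 120}\right) = \left(16 \left(1 + 2 \cdot 6\right)^{2} + 4596\right) \left(819 + \sqrt{311 + 120}\right) = \left(16 \left(1 + 12\right)^{2} + 4596\right) \left(819 + \sqrt{431}\right) = \left(16 \cdot 13^{2} + 4596\right) \left(819 + \sqrt{431}\right) = \left(16 \cdot 169 + 4596\right) \left(819 + \sqrt{431}\right) = \left(2704 + 4596\right) \left(819 + \sqrt{431}\right) = 7300 \left(819 + \sqrt{431}\right) = 5978700 + 7300 \sqrt{431}$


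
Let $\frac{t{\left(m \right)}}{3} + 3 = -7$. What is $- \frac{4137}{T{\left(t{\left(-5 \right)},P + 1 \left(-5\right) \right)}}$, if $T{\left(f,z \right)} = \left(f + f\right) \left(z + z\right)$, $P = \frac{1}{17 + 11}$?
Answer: $- \frac{9653}{1390} \approx -6.9446$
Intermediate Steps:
$t{\left(m \right)} = -30$ ($t{\left(m \right)} = -9 + 3 \left(-7\right) = -9 - 21 = -30$)
$P = \frac{1}{28} \approx 0.035714$
$T{\left(f,z \right)} = 4 f z$ ($T{\left(f,z \right)} = 2 f 2 z = 4 f z$)
$- \frac{4137}{T{\left(t{\left(-5 \right)},P + 1 \left(-5\right) \right)}} = - \frac{4137}{4 \left(-30\right) \left(\frac{1}{28} + 1 \left(-5\right)\right)} = - \frac{4137}{4 \left(-30\right) \left(\frac{1}{28} - 5\right)} = - \frac{4137}{4 \left(-30\right) \left(- \frac{139}{28}\right)} = - \frac{4137}{\frac{4170}{7}} = \left(-4137\right) \frac{7}{4170} = - \frac{9653}{1390}$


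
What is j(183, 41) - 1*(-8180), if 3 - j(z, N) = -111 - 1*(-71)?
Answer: 8223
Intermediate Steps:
j(z, N) = 43 (j(z, N) = 3 - (-111 - 1*(-71)) = 3 - (-111 + 71) = 3 - 1*(-40) = 3 + 40 = 43)
j(183, 41) - 1*(-8180) = 43 - 1*(-8180) = 43 + 8180 = 8223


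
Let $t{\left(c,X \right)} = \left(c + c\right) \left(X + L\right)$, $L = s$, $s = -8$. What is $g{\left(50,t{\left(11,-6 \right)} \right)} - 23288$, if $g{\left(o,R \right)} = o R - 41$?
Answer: $-38729$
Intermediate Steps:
$L = -8$
$t{\left(c,X \right)} = 2 c \left(-8 + X\right)$ ($t{\left(c,X \right)} = \left(c + c\right) \left(X - 8\right) = 2 c \left(-8 + X\right)$)
$g{\left(o,R \right)} = -41 + R o$ ($g{\left(o,R \right)} = R o - 41 = -41 + R o$)
$g{\left(50,t{\left(11,-6 \right)} \right)} - 23288 = \left(-41 + 2 \cdot 11 \left(-8 - 6\right) 50\right) - 23288 = \left(-41 + 2 \cdot 11 \left(-14\right) 50\right) - 23288 = \left(-41 - 15400\right) - 23288 = -15441 - 23288 = -38729$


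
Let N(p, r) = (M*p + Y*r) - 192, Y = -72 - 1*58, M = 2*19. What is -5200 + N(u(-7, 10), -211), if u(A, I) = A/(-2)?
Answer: 22171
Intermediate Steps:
M = 38
u(A, I) = -A/2 (u(A, I) = A*(-1/2) = -A/2)
Y = -130 (Y = -72 - 58 = -130)
N(p, r) = -192 - 130*r + 38*p (N(p, r) = (38*p - 130*r) - 192 = (-130*r + 38*p) - 192 = -192 - 130*r + 38*p)
-5200 + N(u(-7, 10), -211) = -5200 + (-192 - 130*(-211) + 38*(-1/2*(-7))) = -5200 + (-192 + 27430 + 38*(7/2)) = -5200 + (-192 + 27430 + 133) = -5200 + 27371 = 22171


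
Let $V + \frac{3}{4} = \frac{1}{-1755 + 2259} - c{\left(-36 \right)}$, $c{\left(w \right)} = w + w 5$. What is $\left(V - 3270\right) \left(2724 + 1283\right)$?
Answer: $- \frac{6169149151}{504} \approx -1.224 \cdot 10^{7}$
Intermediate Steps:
$c{\left(w \right)} = 6 w$ ($c{\left(w \right)} = w + 5 w = 6 w$)
$V = \frac{108487}{504}$ ($V = - \frac{3}{4} + \left(\frac{1}{-1755 + 2259} - 6 \left(-36\right)\right) = - \frac{3}{4} + \left(\frac{1}{504} - -216\right) = - \frac{3}{4} + \left(\frac{1}{504} + 216\right) = - \frac{3}{4} + \frac{108865}{504} = \frac{108487}{504} \approx 215.25$)
$\left(V - 3270\right) \left(2724 + 1283\right) = \left(\frac{108487}{504} - 3270\right) \left(2724 + 1283\right) = \left(\frac{108487}{504} - 3270\right) 4007 = \left(- \frac{1539593}{504}\right) 4007 = - \frac{6169149151}{504}$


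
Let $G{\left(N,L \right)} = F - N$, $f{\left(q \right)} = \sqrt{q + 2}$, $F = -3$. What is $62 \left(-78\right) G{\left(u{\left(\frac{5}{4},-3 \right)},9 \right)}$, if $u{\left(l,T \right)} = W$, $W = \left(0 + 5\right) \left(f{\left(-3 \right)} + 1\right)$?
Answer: $38688 + 24180 i \approx 38688.0 + 24180.0 i$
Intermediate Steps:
$f{\left(q \right)} = \sqrt{2 + q}$
$W = 5 + 5 i$ ($W = \left(0 + 5\right) \left(\sqrt{2 - 3} + 1\right) = 5 \left(\sqrt{-1} + 1\right) = 5 \left(i + 1\right) = 5 \left(1 + i\right) = 5 + 5 i \approx 5.0 + 5.0 i$)
$u{\left(l,T \right)} = 5 + 5 i$
$G{\left(N,L \right)} = -3 - N$
$62 \left(-78\right) G{\left(u{\left(\frac{5}{4},-3 \right)},9 \right)} = 62 \left(-78\right) \left(-3 - \left(5 + 5 i\right)\right) = - 4836 \left(-3 - \left(5 + 5 i\right)\right) = - 4836 \left(-8 - 5 i\right) = 38688 + 24180 i$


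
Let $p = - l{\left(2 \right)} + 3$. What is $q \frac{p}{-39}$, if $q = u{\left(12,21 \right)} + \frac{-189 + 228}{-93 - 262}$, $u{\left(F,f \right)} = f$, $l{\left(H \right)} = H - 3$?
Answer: $- \frac{9888}{4615} \approx -2.1426$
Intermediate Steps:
$l{\left(H \right)} = -3 + H$
$q = \frac{7416}{355}$ ($q = 21 + \frac{-189 + 228}{-93 - 262} = 21 + \frac{39}{-355} = 21 + 39 \left(- \frac{1}{355}\right) = 21 - \frac{39}{355} = \frac{7416}{355} \approx 20.89$)
$p = 4$ ($p = - (-3 + 2) + 3 = \left(-1\right) \left(-1\right) + 3 = 1 + 3 = 4$)
$q \frac{p}{-39} = \frac{7416 \frac{4}{-39}}{355} = \frac{7416 \cdot 4 \left(- \frac{1}{39}\right)}{355} = \frac{7416}{355} \left(- \frac{4}{39}\right) = - \frac{9888}{4615}$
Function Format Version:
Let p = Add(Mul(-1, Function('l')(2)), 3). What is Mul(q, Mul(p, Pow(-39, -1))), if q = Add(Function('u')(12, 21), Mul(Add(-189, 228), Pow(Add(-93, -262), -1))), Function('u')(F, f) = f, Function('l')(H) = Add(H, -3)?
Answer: Rational(-9888, 4615) ≈ -2.1426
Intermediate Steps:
Function('l')(H) = Add(-3, H)
q = Rational(7416, 355) (q = Add(21, Mul(Add(-189, 228), Pow(Add(-93, -262), -1))) = Add(21, Mul(39, Pow(-355, -1))) = Add(21, Mul(39, Rational(-1, 355))) = Add(21, Rational(-39, 355)) = Rational(7416, 355) ≈ 20.890)
p = 4 (p = Add(Mul(-1, Add(-3, 2)), 3) = Add(Mul(-1, -1), 3) = Add(1, 3) = 4)
Mul(q, Mul(p, Pow(-39, -1))) = Mul(Rational(7416, 355), Mul(4, Pow(-39, -1))) = Mul(Rational(7416, 355), Mul(4, Rational(-1, 39))) = Mul(Rational(7416, 355), Rational(-4, 39)) = Rational(-9888, 4615)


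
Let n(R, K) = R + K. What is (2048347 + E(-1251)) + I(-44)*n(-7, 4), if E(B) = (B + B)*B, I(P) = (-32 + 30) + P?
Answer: 5178487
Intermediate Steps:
I(P) = -2 + P
n(R, K) = K + R
E(B) = 2*B² (E(B) = (2*B)*B = 2*B²)
(2048347 + E(-1251)) + I(-44)*n(-7, 4) = (2048347 + 2*(-1251)²) + (-2 - 44)*(4 - 7) = (2048347 + 2*1565001) - 46*(-3) = (2048347 + 3130002) + 138 = 5178349 + 138 = 5178487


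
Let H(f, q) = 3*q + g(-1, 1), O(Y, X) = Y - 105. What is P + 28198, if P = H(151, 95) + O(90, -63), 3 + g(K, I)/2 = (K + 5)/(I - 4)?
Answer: 85378/3 ≈ 28459.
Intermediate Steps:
g(K, I) = -6 + 2*(5 + K)/(-4 + I) (g(K, I) = -6 + 2*((K + 5)/(I - 4)) = -6 + 2*((5 + K)/(-4 + I)) = -6 + 2*(5 + K)/(-4 + I))
O(Y, X) = -105 + Y
H(f, q) = -26/3 + 3*q (H(f, q) = 3*q + 2*(17 - 1 - 3*1)/(-4 + 1) = 3*q + 2*(17 - 1 - 3)/(-3) = 3*q + 2*(-⅓)*13 = 3*q - 26/3 = -26/3 + 3*q)
P = 784/3 (P = (-26/3 + 3*95) + (-105 + 90) = (-26/3 + 285) - 15 = 829/3 - 15 = 784/3 ≈ 261.33)
P + 28198 = 784/3 + 28198 = 85378/3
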